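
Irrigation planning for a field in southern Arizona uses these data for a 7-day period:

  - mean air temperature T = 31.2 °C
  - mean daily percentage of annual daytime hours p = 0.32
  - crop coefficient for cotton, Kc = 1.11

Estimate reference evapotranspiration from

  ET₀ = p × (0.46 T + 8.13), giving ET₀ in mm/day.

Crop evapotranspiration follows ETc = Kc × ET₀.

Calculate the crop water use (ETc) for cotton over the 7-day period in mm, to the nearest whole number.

ET₀ = 0.32 × (0.46 × 31.2 + 8.13) = 0.32 × 22.482 = 7.1942 mm/d
ETc = Kc × ET₀ = 1.11 × 7.1942 = 7.9856 mm/d
Over 7 days: 7.9856 × 7 = 55.899 mm

56 mm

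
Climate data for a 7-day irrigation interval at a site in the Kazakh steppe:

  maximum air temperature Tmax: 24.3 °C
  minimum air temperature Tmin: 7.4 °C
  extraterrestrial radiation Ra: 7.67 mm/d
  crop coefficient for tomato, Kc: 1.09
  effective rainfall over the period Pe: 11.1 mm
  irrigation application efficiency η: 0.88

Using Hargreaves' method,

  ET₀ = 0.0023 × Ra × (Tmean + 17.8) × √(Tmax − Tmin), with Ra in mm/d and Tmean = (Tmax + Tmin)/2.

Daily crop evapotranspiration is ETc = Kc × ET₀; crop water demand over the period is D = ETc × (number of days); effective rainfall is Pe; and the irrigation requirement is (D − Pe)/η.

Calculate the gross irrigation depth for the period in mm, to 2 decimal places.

8.55 mm

Tmean = (24.3 + 7.4)/2 = 15.85 °C
ET₀ = 0.0023 × 7.67 × (15.85 + 17.8) × √16.9 = 0.0023 × 7.67 × 33.65 × 4.1110 = 2.4404 mm/d
ETc = Kc × ET₀ = 1.09 × 2.4404 = 2.6600 mm/d
Crop demand D = ETc × 7 d = 2.6600 × 7 = 18.620 mm
D − Pe = 18.620 − 11.1 = 7.520 mm
Gross irrigation = 7.520 / 0.88 = 8.545 mm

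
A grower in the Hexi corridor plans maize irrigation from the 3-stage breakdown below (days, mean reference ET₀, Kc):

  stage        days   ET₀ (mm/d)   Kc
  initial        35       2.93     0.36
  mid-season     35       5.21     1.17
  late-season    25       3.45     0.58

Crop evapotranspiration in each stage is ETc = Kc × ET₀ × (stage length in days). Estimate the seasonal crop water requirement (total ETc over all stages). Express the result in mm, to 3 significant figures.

300 mm

initial: 0.36 × 2.93 × 35 = 36.92 mm
mid-season: 1.17 × 5.21 × 35 = 213.35 mm
late-season: 0.58 × 3.45 × 25 = 50.03 mm
Seasonal total = 300.30 mm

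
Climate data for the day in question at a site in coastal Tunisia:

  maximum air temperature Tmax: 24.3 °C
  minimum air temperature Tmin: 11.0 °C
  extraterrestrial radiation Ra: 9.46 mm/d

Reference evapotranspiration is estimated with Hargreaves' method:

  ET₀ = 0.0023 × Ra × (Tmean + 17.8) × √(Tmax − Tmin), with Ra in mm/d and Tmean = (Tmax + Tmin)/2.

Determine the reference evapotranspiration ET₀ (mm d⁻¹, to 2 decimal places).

Tmean = (24.3 + 11.0)/2 = 17.65 °C
ET₀ = 0.0023 × 9.46 × (17.65 + 17.8) × √13.3 = 0.0023 × 9.46 × 35.45 × 3.6469 = 2.8129 mm/d

2.81 mm d⁻¹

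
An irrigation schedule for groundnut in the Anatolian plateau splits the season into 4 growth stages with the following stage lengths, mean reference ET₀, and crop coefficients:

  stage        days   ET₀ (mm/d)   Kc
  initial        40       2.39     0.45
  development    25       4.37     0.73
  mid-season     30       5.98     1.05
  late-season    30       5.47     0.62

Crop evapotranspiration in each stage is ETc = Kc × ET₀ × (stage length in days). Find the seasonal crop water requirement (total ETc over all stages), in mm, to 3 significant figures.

413 mm

initial: 0.45 × 2.39 × 40 = 43.02 mm
development: 0.73 × 4.37 × 25 = 79.75 mm
mid-season: 1.05 × 5.98 × 30 = 188.37 mm
late-season: 0.62 × 5.47 × 30 = 101.74 mm
Seasonal total = 412.88 mm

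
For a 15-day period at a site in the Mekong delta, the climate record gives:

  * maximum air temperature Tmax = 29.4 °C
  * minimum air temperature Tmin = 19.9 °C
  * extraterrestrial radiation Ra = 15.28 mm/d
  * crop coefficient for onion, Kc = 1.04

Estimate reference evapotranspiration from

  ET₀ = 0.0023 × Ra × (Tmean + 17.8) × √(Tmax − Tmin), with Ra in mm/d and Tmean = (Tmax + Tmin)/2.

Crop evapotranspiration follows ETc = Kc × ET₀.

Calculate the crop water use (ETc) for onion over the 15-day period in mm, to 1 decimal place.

71.7 mm

Tmean = (29.4 + 19.9)/2 = 24.65 °C
ET₀ = 0.0023 × 15.28 × (24.65 + 17.8) × √9.5 = 0.0023 × 15.28 × 42.45 × 3.0822 = 4.5982 mm/d
ETc = Kc × ET₀ = 1.04 × 4.5982 = 4.7821 mm/d
Over 15 days: 4.7821 × 15 = 71.732 mm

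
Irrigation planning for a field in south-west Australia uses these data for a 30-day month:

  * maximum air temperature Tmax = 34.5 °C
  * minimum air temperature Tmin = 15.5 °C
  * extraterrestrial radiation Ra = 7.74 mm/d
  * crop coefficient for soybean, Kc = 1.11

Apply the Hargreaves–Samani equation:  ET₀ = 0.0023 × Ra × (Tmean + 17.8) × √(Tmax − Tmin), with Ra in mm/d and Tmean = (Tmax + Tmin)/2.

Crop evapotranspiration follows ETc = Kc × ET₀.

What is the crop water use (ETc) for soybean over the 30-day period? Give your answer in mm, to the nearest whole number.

111 mm

Tmean = (34.5 + 15.5)/2 = 25.00 °C
ET₀ = 0.0023 × 7.74 × (25.00 + 17.8) × √19.0 = 0.0023 × 7.74 × 42.80 × 4.3589 = 3.3212 mm/d
ETc = Kc × ET₀ = 1.11 × 3.3212 = 3.6865 mm/d
Over 30 days: 3.6865 × 30 = 110.595 mm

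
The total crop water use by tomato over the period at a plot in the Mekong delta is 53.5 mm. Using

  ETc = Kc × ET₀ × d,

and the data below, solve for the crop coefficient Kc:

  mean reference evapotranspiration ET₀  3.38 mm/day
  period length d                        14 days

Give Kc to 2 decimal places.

1.13

ETc = Kc × ET₀ × d  ⇒  Kc = ETc / (ET₀ × d)
Kc = 53.5 / (3.38 × 14) = 53.5 / 47.32 = 1.1306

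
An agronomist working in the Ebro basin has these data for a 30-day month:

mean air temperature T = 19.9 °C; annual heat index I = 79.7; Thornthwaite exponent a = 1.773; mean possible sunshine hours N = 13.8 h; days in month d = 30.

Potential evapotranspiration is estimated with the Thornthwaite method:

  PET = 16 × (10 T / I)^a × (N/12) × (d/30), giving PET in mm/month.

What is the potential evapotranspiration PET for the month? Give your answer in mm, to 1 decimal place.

93.2 mm

10T/I = 10 × 19.9 / 79.7 = 2.4969
(10T/I)^a = 2.4969^1.773 = 5.0651
Uncorrected PET = 16 × 5.0651 = 81.042 mm
Correction = (N/12)(d/30) = (13.8/12)(30/30) = 1.1500
PET = 81.042 × 1.1500 = 93.198 mm/month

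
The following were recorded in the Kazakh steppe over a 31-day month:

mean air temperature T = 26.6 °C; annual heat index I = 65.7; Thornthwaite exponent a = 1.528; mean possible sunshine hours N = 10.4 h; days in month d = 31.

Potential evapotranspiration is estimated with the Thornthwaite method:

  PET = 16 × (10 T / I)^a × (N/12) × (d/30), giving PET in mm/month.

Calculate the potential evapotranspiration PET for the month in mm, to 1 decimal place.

10T/I = 10 × 26.6 / 65.7 = 4.0487
(10T/I)^a = 4.0487^1.528 = 8.4718
Uncorrected PET = 16 × 8.4718 = 135.549 mm
Correction = (N/12)(d/30) = (10.4/12)(31/30) = 0.8956
PET = 135.549 × 0.8956 = 121.398 mm/month

121.4 mm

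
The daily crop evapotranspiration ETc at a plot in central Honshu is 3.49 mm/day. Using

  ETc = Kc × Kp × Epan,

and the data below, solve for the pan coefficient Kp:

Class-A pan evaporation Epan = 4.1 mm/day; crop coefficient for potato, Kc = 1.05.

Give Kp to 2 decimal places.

0.81

ETc = Kc × Kp × Epan  ⇒  Kp = ETc / (Kc × Epan)
Kp = 3.49 / (1.05 × 4.1) = 3.49 / 4.305 = 0.8107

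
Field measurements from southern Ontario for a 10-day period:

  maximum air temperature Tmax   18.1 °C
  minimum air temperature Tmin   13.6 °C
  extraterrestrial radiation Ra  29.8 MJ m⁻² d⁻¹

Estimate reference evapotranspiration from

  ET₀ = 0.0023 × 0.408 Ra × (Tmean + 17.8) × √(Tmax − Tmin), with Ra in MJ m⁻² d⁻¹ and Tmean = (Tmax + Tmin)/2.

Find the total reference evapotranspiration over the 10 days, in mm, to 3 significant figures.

Tmean = (18.1 + 13.6)/2 = 15.85 °C
0.408 Ra = 0.408 × 29.8 = 12.1584 mm/d equivalent
ET₀ = 0.0023 × 12.1584 × (15.85 + 17.8) × √4.5 = 0.0023 × 12.1584 × 33.65 × 2.1213 = 1.9961 mm/d
Over 10 days: 1.9961 × 10 = 19.961 mm

20.0 mm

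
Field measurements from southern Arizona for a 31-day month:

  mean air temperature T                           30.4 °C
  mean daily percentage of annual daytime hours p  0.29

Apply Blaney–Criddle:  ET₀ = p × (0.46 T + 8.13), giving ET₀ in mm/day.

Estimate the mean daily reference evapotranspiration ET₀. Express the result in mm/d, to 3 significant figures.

ET₀ = 0.29 × (0.46 × 30.4 + 8.13) = 0.29 × 22.114 = 6.4131 mm/d

6.41 mm/d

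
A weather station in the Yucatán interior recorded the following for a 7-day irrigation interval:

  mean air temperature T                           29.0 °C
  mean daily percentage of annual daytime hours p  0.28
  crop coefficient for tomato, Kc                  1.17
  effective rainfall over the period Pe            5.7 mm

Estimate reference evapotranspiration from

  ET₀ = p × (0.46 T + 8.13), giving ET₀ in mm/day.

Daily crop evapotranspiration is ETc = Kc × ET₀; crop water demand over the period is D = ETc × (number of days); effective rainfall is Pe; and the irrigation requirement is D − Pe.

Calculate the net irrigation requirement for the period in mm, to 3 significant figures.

43.5 mm

ET₀ = 0.28 × (0.46 × 29.0 + 8.13) = 0.28 × 21.470 = 6.0116 mm/d
ETc = Kc × ET₀ = 1.17 × 6.0116 = 7.0336 mm/d
Crop demand D = ETc × 7 d = 7.0336 × 7 = 49.235 mm
D − Pe = 49.235 − 5.7 = 43.535 mm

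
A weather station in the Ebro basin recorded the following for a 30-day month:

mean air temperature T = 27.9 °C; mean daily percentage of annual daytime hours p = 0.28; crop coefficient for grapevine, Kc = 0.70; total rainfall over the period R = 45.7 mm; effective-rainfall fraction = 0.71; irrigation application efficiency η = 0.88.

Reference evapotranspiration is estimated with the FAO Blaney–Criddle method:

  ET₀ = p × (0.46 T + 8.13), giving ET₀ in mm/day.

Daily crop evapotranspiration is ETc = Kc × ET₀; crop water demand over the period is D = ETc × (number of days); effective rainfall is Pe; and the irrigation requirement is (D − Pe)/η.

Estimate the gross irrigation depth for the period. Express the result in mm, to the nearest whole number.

103 mm

ET₀ = 0.28 × (0.46 × 27.9 + 8.13) = 0.28 × 20.964 = 5.8699 mm/d
ETc = Kc × ET₀ = 0.70 × 5.8699 = 4.1089 mm/d
Crop demand D = ETc × 30 d = 4.1089 × 30 = 123.267 mm
Pe = 0.71 × 45.7 = 32.447 mm
D − Pe = 123.267 − 32.447 = 90.820 mm
Gross irrigation = 90.820 / 0.88 = 103.205 mm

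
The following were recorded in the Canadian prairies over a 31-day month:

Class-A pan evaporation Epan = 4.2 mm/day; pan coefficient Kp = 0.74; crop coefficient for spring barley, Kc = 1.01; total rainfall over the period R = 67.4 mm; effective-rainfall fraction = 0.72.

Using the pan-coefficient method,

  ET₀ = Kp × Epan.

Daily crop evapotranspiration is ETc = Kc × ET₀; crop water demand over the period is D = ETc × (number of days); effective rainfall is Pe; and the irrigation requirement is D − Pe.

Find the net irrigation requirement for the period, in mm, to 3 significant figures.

ET₀ = 0.74 × 4.2 = 3.1080 mm/d
ETc = Kc × ET₀ = 1.01 × 3.1080 = 3.1391 mm/d
Crop demand D = ETc × 31 d = 3.1391 × 31 = 97.312 mm
Pe = 0.72 × 67.4 = 48.528 mm
D − Pe = 97.312 − 48.528 = 48.784 mm

48.8 mm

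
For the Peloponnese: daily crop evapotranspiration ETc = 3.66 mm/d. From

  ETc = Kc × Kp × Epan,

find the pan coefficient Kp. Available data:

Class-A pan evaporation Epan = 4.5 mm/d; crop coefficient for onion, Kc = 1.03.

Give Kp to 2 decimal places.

0.79

ETc = Kc × Kp × Epan  ⇒  Kp = ETc / (Kc × Epan)
Kp = 3.66 / (1.03 × 4.5) = 3.66 / 4.635 = 0.7896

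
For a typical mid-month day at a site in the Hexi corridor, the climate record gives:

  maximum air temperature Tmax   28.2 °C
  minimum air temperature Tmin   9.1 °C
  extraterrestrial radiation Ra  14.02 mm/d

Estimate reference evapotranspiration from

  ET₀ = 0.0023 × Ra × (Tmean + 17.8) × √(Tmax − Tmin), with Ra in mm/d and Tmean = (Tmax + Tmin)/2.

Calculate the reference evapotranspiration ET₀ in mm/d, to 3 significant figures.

5.14 mm/d

Tmean = (28.2 + 9.1)/2 = 18.65 °C
ET₀ = 0.0023 × 14.02 × (18.65 + 17.8) × √19.1 = 0.0023 × 14.02 × 36.45 × 4.3704 = 5.1368 mm/d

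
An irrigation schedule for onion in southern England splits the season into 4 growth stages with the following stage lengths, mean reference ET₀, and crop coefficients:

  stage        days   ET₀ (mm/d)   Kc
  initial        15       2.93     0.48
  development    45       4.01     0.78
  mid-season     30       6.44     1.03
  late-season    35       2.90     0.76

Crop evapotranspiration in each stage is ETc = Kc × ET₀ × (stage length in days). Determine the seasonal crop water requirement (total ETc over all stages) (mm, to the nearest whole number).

438 mm

initial: 0.48 × 2.93 × 15 = 21.10 mm
development: 0.78 × 4.01 × 45 = 140.75 mm
mid-season: 1.03 × 6.44 × 30 = 199.00 mm
late-season: 0.76 × 2.90 × 35 = 77.14 mm
Seasonal total = 437.99 mm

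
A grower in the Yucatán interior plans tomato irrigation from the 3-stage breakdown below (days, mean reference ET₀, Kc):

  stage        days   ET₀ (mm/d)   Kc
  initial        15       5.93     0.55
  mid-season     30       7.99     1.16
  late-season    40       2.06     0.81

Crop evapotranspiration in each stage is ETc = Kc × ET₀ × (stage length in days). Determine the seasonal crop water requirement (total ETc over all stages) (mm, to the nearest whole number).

initial: 0.55 × 5.93 × 15 = 48.92 mm
mid-season: 1.16 × 7.99 × 30 = 278.05 mm
late-season: 0.81 × 2.06 × 40 = 66.74 mm
Seasonal total = 393.71 mm

394 mm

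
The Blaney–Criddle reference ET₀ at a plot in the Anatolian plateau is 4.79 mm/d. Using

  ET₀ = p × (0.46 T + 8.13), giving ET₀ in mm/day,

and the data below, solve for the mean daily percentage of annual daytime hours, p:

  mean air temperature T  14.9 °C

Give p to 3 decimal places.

p = ET₀ / (0.46 T + 8.13) = 4.79 / (0.46 × 14.9 + 8.13) = 4.79 / 14.984 = 0.3197

0.320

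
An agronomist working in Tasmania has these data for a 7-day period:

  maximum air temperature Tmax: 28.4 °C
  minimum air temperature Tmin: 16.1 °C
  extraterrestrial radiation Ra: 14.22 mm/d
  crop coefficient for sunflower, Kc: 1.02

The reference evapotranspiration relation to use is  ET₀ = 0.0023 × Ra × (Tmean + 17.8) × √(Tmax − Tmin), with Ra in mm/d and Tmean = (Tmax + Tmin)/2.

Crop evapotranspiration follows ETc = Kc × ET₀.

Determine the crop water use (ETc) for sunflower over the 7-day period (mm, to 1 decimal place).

32.8 mm

Tmean = (28.4 + 16.1)/2 = 22.25 °C
ET₀ = 0.0023 × 14.22 × (22.25 + 17.8) × √12.3 = 0.0023 × 14.22 × 40.05 × 3.5071 = 4.5939 mm/d
ETc = Kc × ET₀ = 1.02 × 4.5939 = 4.6858 mm/d
Over 7 days: 4.6858 × 7 = 32.801 mm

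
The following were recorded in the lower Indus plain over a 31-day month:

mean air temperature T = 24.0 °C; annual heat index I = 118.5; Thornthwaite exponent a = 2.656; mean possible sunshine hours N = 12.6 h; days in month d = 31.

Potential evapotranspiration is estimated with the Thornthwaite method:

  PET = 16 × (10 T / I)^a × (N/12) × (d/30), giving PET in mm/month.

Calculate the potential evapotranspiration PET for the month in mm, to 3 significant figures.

10T/I = 10 × 24.0 / 118.5 = 2.0253
(10T/I)^a = 2.0253^2.656 = 6.5168
Uncorrected PET = 16 × 6.5168 = 104.269 mm
Correction = (N/12)(d/30) = (12.6/12)(31/30) = 1.0850
PET = 104.269 × 1.0850 = 113.132 mm/month

113 mm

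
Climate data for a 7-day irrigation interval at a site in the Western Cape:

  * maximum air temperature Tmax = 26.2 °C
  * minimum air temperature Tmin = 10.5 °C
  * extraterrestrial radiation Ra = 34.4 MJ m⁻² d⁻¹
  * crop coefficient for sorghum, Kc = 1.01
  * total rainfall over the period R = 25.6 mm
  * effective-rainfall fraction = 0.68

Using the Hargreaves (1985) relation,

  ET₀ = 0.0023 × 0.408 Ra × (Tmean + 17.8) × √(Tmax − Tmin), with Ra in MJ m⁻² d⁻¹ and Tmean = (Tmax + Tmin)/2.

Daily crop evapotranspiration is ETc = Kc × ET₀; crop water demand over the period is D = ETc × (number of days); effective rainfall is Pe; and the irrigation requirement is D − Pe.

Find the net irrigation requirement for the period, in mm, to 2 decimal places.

15.28 mm

Tmean = (26.2 + 10.5)/2 = 18.35 °C
0.408 Ra = 0.408 × 34.4 = 14.0352 mm/d equivalent
ET₀ = 0.0023 × 14.0352 × (18.35 + 17.8) × √15.7 = 0.0023 × 14.0352 × 36.15 × 3.9623 = 4.6238 mm/d
ETc = Kc × ET₀ = 1.01 × 4.6238 = 4.6700 mm/d
Crop demand D = ETc × 7 d = 4.6700 × 7 = 32.690 mm
Pe = 0.68 × 25.6 = 17.408 mm
D − Pe = 32.690 − 17.408 = 15.282 mm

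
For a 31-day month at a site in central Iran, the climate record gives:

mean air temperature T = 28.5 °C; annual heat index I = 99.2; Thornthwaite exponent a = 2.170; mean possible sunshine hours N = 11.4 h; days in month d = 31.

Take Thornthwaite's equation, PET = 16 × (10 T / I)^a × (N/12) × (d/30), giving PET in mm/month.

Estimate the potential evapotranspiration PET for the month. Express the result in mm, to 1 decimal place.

10T/I = 10 × 28.5 / 99.2 = 2.8730
(10T/I)^a = 2.8730^2.170 = 9.8762
Uncorrected PET = 16 × 9.8762 = 158.019 mm
Correction = (N/12)(d/30) = (11.4/12)(31/30) = 0.9817
PET = 158.019 × 0.9817 = 155.127 mm/month

155.1 mm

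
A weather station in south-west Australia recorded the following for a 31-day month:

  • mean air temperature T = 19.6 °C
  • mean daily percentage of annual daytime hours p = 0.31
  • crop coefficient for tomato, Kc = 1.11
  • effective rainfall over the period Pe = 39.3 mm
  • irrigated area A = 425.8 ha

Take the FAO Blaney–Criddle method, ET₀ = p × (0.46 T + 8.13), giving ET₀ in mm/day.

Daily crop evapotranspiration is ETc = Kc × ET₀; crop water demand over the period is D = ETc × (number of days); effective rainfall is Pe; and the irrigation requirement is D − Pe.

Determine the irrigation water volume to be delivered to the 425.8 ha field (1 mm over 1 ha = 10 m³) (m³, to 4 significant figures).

ET₀ = 0.31 × (0.46 × 19.6 + 8.13) = 0.31 × 17.146 = 5.3153 mm/d
ETc = Kc × ET₀ = 1.11 × 5.3153 = 5.9000 mm/d
Crop demand D = ETc × 31 d = 5.9000 × 31 = 182.900 mm
D − Pe = 182.900 − 39.3 = 143.600 mm
Volume = 143.600 mm × 425.8 ha × 10 = 611448.8 m³

611400 m³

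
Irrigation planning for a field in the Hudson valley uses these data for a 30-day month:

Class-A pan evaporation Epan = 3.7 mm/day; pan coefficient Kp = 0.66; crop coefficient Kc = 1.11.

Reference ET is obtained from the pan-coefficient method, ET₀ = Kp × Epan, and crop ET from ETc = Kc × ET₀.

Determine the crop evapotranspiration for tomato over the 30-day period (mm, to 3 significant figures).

ET₀ = 0.66 × 3.7 = 2.4420 mm/d
ETc = Kc × ET₀ = 1.11 × 2.4420 = 2.7106 mm/d
Over 30 days: 2.7106 × 30 = 81.318 mm

81.3 mm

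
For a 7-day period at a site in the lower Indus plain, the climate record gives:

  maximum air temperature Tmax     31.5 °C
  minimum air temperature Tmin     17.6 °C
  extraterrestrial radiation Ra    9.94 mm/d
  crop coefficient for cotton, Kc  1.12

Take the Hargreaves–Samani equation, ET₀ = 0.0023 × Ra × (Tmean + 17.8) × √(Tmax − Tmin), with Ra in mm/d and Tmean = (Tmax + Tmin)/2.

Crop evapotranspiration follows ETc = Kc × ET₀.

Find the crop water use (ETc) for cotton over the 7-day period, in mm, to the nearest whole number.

28 mm

Tmean = (31.5 + 17.6)/2 = 24.55 °C
ET₀ = 0.0023 × 9.94 × (24.55 + 17.8) × √13.9 = 0.0023 × 9.94 × 42.35 × 3.7283 = 3.6098 mm/d
ETc = Kc × ET₀ = 1.12 × 3.6098 = 4.0430 mm/d
Over 7 days: 4.0430 × 7 = 28.301 mm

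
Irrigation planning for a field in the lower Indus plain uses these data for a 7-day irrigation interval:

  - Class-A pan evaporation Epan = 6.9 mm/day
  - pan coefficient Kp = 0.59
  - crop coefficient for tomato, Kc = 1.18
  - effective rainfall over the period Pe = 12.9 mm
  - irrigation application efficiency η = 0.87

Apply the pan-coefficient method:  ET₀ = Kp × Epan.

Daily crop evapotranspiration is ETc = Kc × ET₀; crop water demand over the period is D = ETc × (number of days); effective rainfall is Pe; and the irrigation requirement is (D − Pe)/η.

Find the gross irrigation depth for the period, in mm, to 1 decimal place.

ET₀ = 0.59 × 6.9 = 4.0710 mm/d
ETc = Kc × ET₀ = 1.18 × 4.0710 = 4.8038 mm/d
Crop demand D = ETc × 7 d = 4.8038 × 7 = 33.627 mm
D − Pe = 33.627 − 12.9 = 20.727 mm
Gross irrigation = 20.727 / 0.87 = 23.824 mm

23.8 mm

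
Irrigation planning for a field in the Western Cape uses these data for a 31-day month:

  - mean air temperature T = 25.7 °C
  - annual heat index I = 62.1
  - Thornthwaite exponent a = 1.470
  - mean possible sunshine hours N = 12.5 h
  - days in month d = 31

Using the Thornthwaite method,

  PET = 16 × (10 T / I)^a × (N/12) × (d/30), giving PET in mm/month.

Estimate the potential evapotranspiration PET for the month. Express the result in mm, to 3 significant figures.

10T/I = 10 × 25.7 / 62.1 = 4.1385
(10T/I)^a = 4.1385^1.470 = 8.0679
Uncorrected PET = 16 × 8.0679 = 129.086 mm
Correction = (N/12)(d/30) = (12.5/12)(31/30) = 1.0764
PET = 129.086 × 1.0764 = 138.948 mm/month

139 mm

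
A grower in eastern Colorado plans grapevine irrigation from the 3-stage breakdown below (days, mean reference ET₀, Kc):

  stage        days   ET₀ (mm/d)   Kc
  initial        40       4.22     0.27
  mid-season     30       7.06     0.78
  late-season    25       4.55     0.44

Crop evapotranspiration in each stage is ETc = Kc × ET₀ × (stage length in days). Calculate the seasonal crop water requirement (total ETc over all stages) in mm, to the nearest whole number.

261 mm

initial: 0.27 × 4.22 × 40 = 45.58 mm
mid-season: 0.78 × 7.06 × 30 = 165.20 mm
late-season: 0.44 × 4.55 × 25 = 50.05 mm
Seasonal total = 260.83 mm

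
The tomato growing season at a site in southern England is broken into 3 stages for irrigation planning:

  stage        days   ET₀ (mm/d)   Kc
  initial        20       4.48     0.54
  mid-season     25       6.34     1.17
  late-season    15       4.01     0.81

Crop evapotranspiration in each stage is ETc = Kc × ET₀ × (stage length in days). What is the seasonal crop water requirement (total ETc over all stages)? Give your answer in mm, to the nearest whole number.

283 mm

initial: 0.54 × 4.48 × 20 = 48.38 mm
mid-season: 1.17 × 6.34 × 25 = 185.45 mm
late-season: 0.81 × 4.01 × 15 = 48.72 mm
Seasonal total = 282.55 mm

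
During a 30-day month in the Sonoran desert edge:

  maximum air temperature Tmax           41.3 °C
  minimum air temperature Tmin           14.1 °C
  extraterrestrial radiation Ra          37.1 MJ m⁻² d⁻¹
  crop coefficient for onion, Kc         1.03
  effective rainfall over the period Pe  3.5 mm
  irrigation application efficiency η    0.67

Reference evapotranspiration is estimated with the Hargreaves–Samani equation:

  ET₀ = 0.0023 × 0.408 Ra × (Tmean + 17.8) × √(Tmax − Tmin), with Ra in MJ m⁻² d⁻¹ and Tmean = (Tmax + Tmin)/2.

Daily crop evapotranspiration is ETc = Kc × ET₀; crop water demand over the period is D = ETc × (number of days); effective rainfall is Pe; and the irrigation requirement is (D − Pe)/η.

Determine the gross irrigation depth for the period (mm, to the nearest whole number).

Tmean = (41.3 + 14.1)/2 = 27.70 °C
0.408 Ra = 0.408 × 37.1 = 15.1368 mm/d equivalent
ET₀ = 0.0023 × 15.1368 × (27.70 + 17.8) × √27.2 = 0.0023 × 15.1368 × 45.50 × 5.2154 = 8.2615 mm/d
ETc = Kc × ET₀ = 1.03 × 8.2615 = 8.5093 mm/d
Crop demand D = ETc × 30 d = 8.5093 × 30 = 255.279 mm
D − Pe = 255.279 − 3.5 = 251.779 mm
Gross irrigation = 251.779 / 0.67 = 375.790 mm

376 mm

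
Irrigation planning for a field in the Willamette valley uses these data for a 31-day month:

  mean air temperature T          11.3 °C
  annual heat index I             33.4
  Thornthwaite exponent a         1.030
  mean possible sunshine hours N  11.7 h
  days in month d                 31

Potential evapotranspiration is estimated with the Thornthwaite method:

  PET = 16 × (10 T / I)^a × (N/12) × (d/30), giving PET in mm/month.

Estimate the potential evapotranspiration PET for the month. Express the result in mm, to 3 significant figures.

10T/I = 10 × 11.3 / 33.4 = 3.3832
(10T/I)^a = 3.3832^1.030 = 3.5092
Uncorrected PET = 16 × 3.5092 = 56.147 mm
Correction = (N/12)(d/30) = (11.7/12)(31/30) = 1.0075
PET = 56.147 × 1.0075 = 56.568 mm/month

56.6 mm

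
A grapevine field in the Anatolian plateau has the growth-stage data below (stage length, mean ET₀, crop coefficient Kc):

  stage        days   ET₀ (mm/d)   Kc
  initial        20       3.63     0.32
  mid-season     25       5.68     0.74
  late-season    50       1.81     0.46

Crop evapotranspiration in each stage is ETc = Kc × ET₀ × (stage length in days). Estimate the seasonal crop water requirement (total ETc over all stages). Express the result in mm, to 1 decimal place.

initial: 0.32 × 3.63 × 20 = 23.23 mm
mid-season: 0.74 × 5.68 × 25 = 105.08 mm
late-season: 0.46 × 1.81 × 50 = 41.63 mm
Seasonal total = 169.94 mm

169.9 mm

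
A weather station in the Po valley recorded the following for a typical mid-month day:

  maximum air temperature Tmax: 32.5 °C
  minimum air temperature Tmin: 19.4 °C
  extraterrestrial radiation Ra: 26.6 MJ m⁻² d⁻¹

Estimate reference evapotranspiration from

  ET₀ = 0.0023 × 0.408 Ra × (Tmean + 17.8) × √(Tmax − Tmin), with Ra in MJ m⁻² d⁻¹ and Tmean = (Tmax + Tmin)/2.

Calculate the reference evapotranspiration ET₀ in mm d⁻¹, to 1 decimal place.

4.0 mm d⁻¹

Tmean = (32.5 + 19.4)/2 = 25.95 °C
0.408 Ra = 0.408 × 26.6 = 10.8528 mm/d equivalent
ET₀ = 0.0023 × 10.8528 × (25.95 + 17.8) × √13.1 = 0.0023 × 10.8528 × 43.75 × 3.6194 = 3.9526 mm/d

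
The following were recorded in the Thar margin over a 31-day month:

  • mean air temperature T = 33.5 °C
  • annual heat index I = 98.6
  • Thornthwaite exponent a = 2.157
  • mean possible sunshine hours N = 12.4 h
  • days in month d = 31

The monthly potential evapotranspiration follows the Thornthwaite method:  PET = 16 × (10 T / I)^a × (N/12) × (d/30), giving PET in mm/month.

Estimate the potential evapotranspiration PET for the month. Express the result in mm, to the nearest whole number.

239 mm

10T/I = 10 × 33.5 / 98.6 = 3.3976
(10T/I)^a = 3.3976^2.157 = 13.9874
Uncorrected PET = 16 × 13.9874 = 223.798 mm
Correction = (N/12)(d/30) = (12.4/12)(31/30) = 1.0678
PET = 223.798 × 1.0678 = 238.972 mm/month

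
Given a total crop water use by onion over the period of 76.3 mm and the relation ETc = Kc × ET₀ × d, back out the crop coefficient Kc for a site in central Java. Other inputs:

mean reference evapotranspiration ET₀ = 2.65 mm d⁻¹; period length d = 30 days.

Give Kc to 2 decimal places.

ETc = Kc × ET₀ × d  ⇒  Kc = ETc / (ET₀ × d)
Kc = 76.3 / (2.65 × 30) = 76.3 / 79.50 = 0.9597

0.96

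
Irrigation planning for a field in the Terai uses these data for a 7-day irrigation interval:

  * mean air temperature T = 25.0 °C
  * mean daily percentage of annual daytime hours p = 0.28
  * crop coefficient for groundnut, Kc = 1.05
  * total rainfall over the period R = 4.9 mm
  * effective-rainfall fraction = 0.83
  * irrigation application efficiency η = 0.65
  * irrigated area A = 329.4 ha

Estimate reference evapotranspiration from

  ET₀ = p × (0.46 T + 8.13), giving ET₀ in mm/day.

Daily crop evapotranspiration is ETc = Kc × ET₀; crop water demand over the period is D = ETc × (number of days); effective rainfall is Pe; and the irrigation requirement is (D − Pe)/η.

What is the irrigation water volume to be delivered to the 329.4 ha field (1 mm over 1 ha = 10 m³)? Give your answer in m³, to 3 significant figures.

ET₀ = 0.28 × (0.46 × 25.0 + 8.13) = 0.28 × 19.630 = 5.4964 mm/d
ETc = Kc × ET₀ = 1.05 × 5.4964 = 5.7712 mm/d
Crop demand D = ETc × 7 d = 5.7712 × 7 = 40.398 mm
Pe = 0.83 × 4.9 = 4.067 mm
D − Pe = 40.398 − 4.067 = 36.331 mm
Gross irrigation = 36.331 / 0.65 = 55.894 mm
Volume = 55.894 mm × 329.4 ha × 10 = 184114.8 m³

184000 m³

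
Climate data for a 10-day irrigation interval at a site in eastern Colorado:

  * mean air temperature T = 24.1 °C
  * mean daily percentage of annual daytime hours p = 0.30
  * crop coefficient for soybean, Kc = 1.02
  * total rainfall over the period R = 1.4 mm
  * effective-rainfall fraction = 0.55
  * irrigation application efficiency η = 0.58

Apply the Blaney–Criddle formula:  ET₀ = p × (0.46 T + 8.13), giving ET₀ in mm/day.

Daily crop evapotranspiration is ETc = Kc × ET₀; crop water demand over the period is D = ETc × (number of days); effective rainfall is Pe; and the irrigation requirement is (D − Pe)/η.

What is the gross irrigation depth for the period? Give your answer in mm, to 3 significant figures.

ET₀ = 0.30 × (0.46 × 24.1 + 8.13) = 0.30 × 19.216 = 5.7648 mm/d
ETc = Kc × ET₀ = 1.02 × 5.7648 = 5.8801 mm/d
Crop demand D = ETc × 10 d = 5.8801 × 10 = 58.801 mm
Pe = 0.55 × 1.4 = 0.770 mm
D − Pe = 58.801 − 0.770 = 58.031 mm
Gross irrigation = 58.031 / 0.58 = 100.053 mm

100 mm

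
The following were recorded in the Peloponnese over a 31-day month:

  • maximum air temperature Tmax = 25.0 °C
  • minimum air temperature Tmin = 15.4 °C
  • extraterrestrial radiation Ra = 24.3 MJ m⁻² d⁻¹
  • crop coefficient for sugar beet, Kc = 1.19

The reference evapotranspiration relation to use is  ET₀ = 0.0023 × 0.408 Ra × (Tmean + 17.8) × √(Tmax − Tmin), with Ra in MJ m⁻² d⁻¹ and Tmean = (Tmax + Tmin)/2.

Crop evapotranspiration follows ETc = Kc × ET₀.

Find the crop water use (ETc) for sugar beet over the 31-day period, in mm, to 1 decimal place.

99.0 mm

Tmean = (25.0 + 15.4)/2 = 20.20 °C
0.408 Ra = 0.408 × 24.3 = 9.9144 mm/d equivalent
ET₀ = 0.0023 × 9.9144 × (20.20 + 17.8) × √9.6 = 0.0023 × 9.9144 × 38.00 × 3.0984 = 2.6848 mm/d
ETc = Kc × ET₀ = 1.19 × 2.6848 = 3.1949 mm/d
Over 31 days: 3.1949 × 31 = 99.042 mm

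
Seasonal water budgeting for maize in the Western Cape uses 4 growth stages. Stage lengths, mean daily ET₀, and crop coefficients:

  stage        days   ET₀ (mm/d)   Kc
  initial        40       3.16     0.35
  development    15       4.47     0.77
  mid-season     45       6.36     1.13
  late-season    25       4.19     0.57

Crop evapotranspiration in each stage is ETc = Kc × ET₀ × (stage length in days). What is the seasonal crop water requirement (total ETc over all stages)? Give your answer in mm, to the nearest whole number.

initial: 0.35 × 3.16 × 40 = 44.24 mm
development: 0.77 × 4.47 × 15 = 51.63 mm
mid-season: 1.13 × 6.36 × 45 = 323.41 mm
late-season: 0.57 × 4.19 × 25 = 59.71 mm
Seasonal total = 478.99 mm

479 mm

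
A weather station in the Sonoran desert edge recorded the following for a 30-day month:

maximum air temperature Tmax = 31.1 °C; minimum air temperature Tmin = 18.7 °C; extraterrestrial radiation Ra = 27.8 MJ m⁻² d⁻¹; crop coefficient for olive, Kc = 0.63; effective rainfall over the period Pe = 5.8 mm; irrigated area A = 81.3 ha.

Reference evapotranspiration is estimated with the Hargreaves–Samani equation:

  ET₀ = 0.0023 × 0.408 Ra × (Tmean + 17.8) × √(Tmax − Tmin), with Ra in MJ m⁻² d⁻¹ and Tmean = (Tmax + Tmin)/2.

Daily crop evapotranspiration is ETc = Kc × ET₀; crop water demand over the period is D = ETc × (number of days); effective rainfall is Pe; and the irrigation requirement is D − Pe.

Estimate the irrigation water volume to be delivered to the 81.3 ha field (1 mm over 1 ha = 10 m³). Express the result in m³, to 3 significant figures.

Tmean = (31.1 + 18.7)/2 = 24.90 °C
0.408 Ra = 0.408 × 27.8 = 11.3424 mm/d equivalent
ET₀ = 0.0023 × 11.3424 × (24.90 + 17.8) × √12.4 = 0.0023 × 11.3424 × 42.70 × 3.5214 = 3.9226 mm/d
ETc = Kc × ET₀ = 0.63 × 3.9226 = 2.4712 mm/d
Crop demand D = ETc × 30 d = 2.4712 × 30 = 74.136 mm
D − Pe = 74.136 − 5.8 = 68.336 mm
Volume = 68.336 mm × 81.3 ha × 10 = 55557.2 m³

55600 m³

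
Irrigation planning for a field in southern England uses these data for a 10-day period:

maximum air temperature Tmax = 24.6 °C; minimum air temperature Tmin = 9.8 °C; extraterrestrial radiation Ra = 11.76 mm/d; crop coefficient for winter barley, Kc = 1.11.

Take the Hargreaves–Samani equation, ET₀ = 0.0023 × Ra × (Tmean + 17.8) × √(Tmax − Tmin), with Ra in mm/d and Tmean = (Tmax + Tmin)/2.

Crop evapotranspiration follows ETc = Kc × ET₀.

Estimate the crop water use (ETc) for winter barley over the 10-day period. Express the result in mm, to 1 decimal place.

40.4 mm

Tmean = (24.6 + 9.8)/2 = 17.20 °C
ET₀ = 0.0023 × 11.76 × (17.20 + 17.8) × √14.8 = 0.0023 × 11.76 × 35.00 × 3.8471 = 3.6420 mm/d
ETc = Kc × ET₀ = 1.11 × 3.6420 = 4.0426 mm/d
Over 10 days: 4.0426 × 10 = 40.426 mm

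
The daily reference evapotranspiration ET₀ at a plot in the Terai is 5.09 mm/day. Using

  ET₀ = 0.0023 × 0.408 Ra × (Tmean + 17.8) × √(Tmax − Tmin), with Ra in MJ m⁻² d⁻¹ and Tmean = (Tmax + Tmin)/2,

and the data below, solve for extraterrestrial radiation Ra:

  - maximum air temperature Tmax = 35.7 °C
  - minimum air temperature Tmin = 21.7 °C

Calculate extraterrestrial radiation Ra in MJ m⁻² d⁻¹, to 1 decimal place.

31.2 MJ m⁻² d⁻¹

Tmean = (35.7+21.7)/2 = 28.70 °C; ΔT = 14.0
Ra = ET₀ / [0.0023 × 0.408 × (Tmean+17.8) × √ΔT]
   = 5.09 / (0.0023 × 0.408 × 46.50 × 3.7417) = 31.175 MJ m⁻² d⁻¹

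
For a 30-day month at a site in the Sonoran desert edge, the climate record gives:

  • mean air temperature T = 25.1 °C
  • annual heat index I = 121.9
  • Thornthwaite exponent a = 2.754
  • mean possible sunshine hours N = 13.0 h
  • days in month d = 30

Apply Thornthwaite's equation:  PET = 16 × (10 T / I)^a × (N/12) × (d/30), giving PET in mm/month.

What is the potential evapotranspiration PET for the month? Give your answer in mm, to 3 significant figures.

127 mm

10T/I = 10 × 25.1 / 121.9 = 2.0591
(10T/I)^a = 2.0591^2.754 = 7.3092
Uncorrected PET = 16 × 7.3092 = 116.947 mm
Correction = (N/12)(d/30) = (13.0/12)(30/30) = 1.0833
PET = 116.947 × 1.0833 = 126.689 mm/month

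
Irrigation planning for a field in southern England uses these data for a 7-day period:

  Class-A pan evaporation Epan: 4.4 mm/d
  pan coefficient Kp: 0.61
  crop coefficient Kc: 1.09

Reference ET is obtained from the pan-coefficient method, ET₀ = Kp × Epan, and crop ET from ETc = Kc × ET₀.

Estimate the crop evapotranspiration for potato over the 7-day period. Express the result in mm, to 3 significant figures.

ET₀ = 0.61 × 4.4 = 2.6840 mm/d
ETc = Kc × ET₀ = 1.09 × 2.6840 = 2.9256 mm/d
Over 7 days: 2.9256 × 7 = 20.479 mm

20.5 mm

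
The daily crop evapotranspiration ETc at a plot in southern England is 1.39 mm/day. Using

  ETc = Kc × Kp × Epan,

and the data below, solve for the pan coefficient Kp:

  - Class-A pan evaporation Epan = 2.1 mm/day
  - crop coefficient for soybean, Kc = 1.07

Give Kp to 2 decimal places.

0.62

ETc = Kc × Kp × Epan  ⇒  Kp = ETc / (Kc × Epan)
Kp = 1.39 / (1.07 × 2.1) = 1.39 / 2.247 = 0.6186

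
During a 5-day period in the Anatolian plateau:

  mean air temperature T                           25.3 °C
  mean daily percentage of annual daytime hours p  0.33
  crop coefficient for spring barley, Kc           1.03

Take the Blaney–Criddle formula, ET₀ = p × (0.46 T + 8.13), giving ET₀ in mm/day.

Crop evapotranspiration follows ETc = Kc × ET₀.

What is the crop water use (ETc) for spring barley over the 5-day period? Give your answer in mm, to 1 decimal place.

ET₀ = 0.33 × (0.46 × 25.3 + 8.13) = 0.33 × 19.768 = 6.5234 mm/d
ETc = Kc × ET₀ = 1.03 × 6.5234 = 6.7191 mm/d
Over 5 days: 6.7191 × 5 = 33.596 mm

33.6 mm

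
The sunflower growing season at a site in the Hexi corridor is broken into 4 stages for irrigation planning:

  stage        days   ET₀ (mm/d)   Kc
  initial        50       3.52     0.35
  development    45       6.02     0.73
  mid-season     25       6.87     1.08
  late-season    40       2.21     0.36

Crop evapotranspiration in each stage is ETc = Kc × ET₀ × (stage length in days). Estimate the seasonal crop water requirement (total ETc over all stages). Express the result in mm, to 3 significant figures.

477 mm

initial: 0.35 × 3.52 × 50 = 61.60 mm
development: 0.73 × 6.02 × 45 = 197.76 mm
mid-season: 1.08 × 6.87 × 25 = 185.49 mm
late-season: 0.36 × 2.21 × 40 = 31.82 mm
Seasonal total = 476.67 mm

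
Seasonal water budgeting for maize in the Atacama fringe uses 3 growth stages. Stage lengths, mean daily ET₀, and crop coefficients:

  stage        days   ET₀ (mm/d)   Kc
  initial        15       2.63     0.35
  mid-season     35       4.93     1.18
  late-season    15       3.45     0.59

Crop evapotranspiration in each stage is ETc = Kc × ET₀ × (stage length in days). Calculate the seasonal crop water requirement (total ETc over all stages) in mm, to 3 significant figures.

initial: 0.35 × 2.63 × 15 = 13.81 mm
mid-season: 1.18 × 4.93 × 35 = 203.61 mm
late-season: 0.59 × 3.45 × 15 = 30.53 mm
Seasonal total = 247.95 mm

248 mm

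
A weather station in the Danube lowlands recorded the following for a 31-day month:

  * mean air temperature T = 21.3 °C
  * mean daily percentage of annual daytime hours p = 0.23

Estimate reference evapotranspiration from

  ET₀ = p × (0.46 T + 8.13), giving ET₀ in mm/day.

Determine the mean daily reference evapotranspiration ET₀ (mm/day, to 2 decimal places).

4.12 mm/day

ET₀ = 0.23 × (0.46 × 21.3 + 8.13) = 0.23 × 17.928 = 4.1234 mm/d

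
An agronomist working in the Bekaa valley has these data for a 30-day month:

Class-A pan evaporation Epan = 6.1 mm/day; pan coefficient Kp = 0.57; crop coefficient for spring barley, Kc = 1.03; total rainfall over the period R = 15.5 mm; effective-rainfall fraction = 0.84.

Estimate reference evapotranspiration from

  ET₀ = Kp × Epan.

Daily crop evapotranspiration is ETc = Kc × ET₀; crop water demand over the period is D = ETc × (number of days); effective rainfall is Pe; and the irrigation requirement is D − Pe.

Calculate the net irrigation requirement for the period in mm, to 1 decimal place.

94.4 mm

ET₀ = 0.57 × 6.1 = 3.4770 mm/d
ETc = Kc × ET₀ = 1.03 × 3.4770 = 3.5813 mm/d
Crop demand D = ETc × 30 d = 3.5813 × 30 = 107.439 mm
Pe = 0.84 × 15.5 = 13.020 mm
D − Pe = 107.439 − 13.020 = 94.419 mm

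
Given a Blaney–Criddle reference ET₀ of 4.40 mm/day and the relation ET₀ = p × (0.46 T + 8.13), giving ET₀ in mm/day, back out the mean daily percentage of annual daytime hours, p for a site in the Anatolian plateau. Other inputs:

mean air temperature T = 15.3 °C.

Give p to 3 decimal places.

0.290

p = ET₀ / (0.46 T + 8.13) = 4.40 / (0.46 × 15.3 + 8.13) = 4.40 / 15.168 = 0.2901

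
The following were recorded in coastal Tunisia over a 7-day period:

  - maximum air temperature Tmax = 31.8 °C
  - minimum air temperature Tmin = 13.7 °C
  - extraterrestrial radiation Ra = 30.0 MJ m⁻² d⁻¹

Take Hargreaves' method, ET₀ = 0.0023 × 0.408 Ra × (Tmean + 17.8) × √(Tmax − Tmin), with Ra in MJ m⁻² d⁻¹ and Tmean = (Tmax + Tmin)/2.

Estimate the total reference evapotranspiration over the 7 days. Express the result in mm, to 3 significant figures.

34.0 mm

Tmean = (31.8 + 13.7)/2 = 22.75 °C
0.408 Ra = 0.408 × 30.0 = 12.2400 mm/d equivalent
ET₀ = 0.0023 × 12.2400 × (22.75 + 17.8) × √18.1 = 0.0023 × 12.2400 × 40.55 × 4.2544 = 4.8567 mm/d
Over 7 days: 4.8567 × 7 = 33.997 mm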